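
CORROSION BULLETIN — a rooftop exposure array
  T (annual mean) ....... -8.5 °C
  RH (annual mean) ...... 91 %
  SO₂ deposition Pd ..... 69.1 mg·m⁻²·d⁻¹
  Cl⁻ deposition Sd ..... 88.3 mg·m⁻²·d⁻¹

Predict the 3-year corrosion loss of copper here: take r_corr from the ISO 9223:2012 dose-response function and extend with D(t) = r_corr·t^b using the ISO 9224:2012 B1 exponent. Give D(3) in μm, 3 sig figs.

copper: f(T) = +0.126·(T−10) [T≤10 °C] = -2.3310
  sulphur-dioxide contribution → 0.3326 μm/a
  chloride contribution → 0.5998 μm/a
  total first-year rate 0.9324 μm/a
ISO 9224: D(t) = r_corr · t^b with b = 0.667 (copper, B1)
  D(3) = 0.9324 × 3^0.667 = 0.9324 × 2.081 = 1.94 μm

D(3) = 1.94 μm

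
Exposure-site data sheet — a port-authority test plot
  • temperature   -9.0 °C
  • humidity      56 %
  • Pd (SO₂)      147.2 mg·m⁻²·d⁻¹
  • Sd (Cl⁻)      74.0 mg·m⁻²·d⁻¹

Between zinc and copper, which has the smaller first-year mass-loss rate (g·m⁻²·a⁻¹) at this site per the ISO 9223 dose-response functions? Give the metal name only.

copper

zinc: T≤10 °C ⇒ hinge +0.038·(-9.0−10) = -0.7220
  SO₂ term: 0.0129·147.2^0.44·exp(0.046·56-0.7220) = 0.7407
  Cl⁻ term: 0.0175·74.0^0.57·exp(0.008·56+0.085·-9.0) = 0.1482
  r_corr = 0.7407 + 0.1482 = 0.8889 μm/a
  mass loss = 0.8889 μm/a × 7.14 g/cm³ = 6.347 g·m⁻²·a⁻¹
copper: f(T) = +0.126·(T−10) [T≤10 °C] = -2.3940
  SO₂ term: 0.0053·147.2^0.26·exp(0.059·56-2.3940) = 0.04821
  Cl⁻ term: 0.01025·74.0^0.27·exp(0.036·56+0.049·-9.0) = 0.1583
  sum: 0.04821 + 0.1583 → r_corr = 0.2065 μm/a
  mass loss = 0.2065 μm/a × 8.96 g/cm³ = 1.85 g·m⁻²·a⁻¹
Ordering by g·m⁻²·a⁻¹: zinc (6.35) > copper (1.85)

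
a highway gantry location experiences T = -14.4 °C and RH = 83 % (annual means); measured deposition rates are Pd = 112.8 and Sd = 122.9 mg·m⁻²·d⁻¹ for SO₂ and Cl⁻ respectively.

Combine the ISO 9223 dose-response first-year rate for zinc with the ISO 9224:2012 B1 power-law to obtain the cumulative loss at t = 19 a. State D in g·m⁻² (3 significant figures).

zinc: temperature factor f = +0.038·(-24.4) = -0.9272
  sulphur-dioxide contribution → 1.858 μm/a
  chloride contribution → 0.1552 μm/a
  ⇒ r_corr(zinc) = 2.013 μm/a
Power-law: D(19) = r_corr · 19^0.813
  D(19) = 2.013 × 19^0.813 = 2.013 × 10.96 = 22.06 μm
  Mass loss = 22.06 μm × 7.14 g/cm³ = 157.5 g·m⁻²

D(19) = 157 g·m⁻²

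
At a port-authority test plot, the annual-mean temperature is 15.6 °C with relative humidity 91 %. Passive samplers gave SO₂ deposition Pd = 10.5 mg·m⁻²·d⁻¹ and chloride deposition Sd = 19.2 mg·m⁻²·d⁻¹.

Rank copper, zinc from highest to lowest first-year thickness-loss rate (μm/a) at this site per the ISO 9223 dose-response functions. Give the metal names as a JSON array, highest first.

copper: T>10 °C ⇒ hinge -0.080·(15.6−10) = -0.4480
  sulphur-dioxide contribution → 1.34 μm/a
  chloride contribution → 1.294 μm/a
  ⇒ r_corr(copper) = 2.634 μm/a
zinc: f(T) = -0.071·(T−10) [T>10 °C] = -0.3976
  sulphur-dioxide contribution → 1.604 μm/a
  chloride contribution → 0.7355 μm/a
  ⇒ r_corr(zinc) = 2.339 μm/a
Ordering by μm/a: copper (2.63) > zinc (2.34)

["copper", "zinc"]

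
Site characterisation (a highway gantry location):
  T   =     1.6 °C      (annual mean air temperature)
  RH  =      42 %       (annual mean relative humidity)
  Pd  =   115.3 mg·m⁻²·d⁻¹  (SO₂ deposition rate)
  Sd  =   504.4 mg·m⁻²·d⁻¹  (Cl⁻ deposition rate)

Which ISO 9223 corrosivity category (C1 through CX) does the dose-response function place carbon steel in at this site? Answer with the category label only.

carbon steel: f(T) = +0.150·(T−10) [T≤10 °C] = -1.2600
  SO₂ term: 1.77·115.3^0.52·exp(0.02·42-1.2600) = 13.73
  Sd branch = 0.102·Sd^0.62·e^(0.033·RH+0.04·T) = 20.61 μm/a
  r_corr = 13.73 + 20.61 = 34.34 μm/a
34.3 μm/a falls in (25, 50] for carbon steel → category C3

C3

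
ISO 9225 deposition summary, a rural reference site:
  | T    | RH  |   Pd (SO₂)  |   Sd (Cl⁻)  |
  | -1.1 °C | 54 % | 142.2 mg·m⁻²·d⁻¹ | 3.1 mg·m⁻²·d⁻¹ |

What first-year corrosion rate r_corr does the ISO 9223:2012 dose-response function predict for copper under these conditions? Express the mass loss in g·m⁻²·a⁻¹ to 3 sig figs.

copper: T≤10 °C ⇒ hinge +0.126·(-1.1−10) = -1.3986
  sulphur-dioxide contribution → 0.1149 μm/a
  chloride contribution → 0.0921 μm/a
  ⇒ r_corr(copper) = 0.207 μm/a
Convert to mass loss: 0.207 μm/a × 8.96 g/cm³ = 1.855 g·m⁻²·a⁻¹

r_corr = 1.85 g·m⁻²·a⁻¹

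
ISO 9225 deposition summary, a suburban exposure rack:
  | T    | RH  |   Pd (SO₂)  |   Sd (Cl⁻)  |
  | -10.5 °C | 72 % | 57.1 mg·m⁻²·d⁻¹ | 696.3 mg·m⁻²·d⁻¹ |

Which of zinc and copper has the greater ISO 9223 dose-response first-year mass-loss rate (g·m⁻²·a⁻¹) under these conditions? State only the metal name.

zinc

zinc: f(T) = +0.038·(T−10) [T≤10 °C] = -0.7790
  SO₂ term: 0.0129·57.1^0.44·exp(0.046·72-0.7790) = 0.9629
  Cl⁻ term: 0.0175·696.3^0.57·exp(0.008·72+0.085·-10.5) = 0.5321
  sum: 0.9629 + 0.5321 → r_corr = 1.495 μm/a
  mass loss = 1.495 μm/a × 7.14 g/cm³ = 10.67 g·m⁻²·a⁻¹
copper: f(T) = +0.126·(T−10) [T≤10 °C] = -2.5830
  SO₂ term: 0.0053·57.1^0.26·exp(0.059·72-2.5830) = 0.08019
  Cl⁻ term: 0.01025·696.3^0.27·exp(0.036·72+0.049·-10.5) = 0.4792
  sum: 0.08019 + 0.4792 → r_corr = 0.5594 μm/a
  mass loss = 0.5594 μm/a × 8.96 g/cm³ = 5.012 g·m⁻²·a⁻¹
Ordering by g·m⁻²·a⁻¹: zinc (10.7) > copper (5.01)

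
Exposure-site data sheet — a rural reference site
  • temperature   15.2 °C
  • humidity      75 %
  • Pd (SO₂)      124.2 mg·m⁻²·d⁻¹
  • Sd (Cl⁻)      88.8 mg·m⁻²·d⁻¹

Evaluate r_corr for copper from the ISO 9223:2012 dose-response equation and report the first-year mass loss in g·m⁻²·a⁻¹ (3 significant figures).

r_corr = 18.8 g·m⁻²·a⁻¹

copper: f(T) = -0.080·(T−10) [T>10 °C] = -0.4160
  sulphur-dioxide contribution → 1.023 μm/a
  chloride contribution → 1.079 μm/a
  total first-year rate 2.101 μm/a
Convert to mass loss: 2.101 μm/a × 8.96 g/cm³ = 18.83 g·m⁻²·a⁻¹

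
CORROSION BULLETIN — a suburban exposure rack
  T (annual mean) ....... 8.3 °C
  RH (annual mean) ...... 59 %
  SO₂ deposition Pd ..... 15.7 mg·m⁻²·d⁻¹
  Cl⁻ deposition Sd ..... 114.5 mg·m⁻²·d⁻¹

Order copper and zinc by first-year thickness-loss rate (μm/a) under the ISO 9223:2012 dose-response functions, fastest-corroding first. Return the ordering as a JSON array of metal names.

copper: temperature factor f = +0.126·(-1.7) = -0.2142
  SO₂ term: 0.0053·15.7^0.26·exp(0.059·59-0.2142) = 0.2844
  Cl⁻ term: 0.01025·114.5^0.27·exp(0.036·59+0.049·8.3) = 0.4631
  r_corr = 0.2844 + 0.4631 = 0.7475 μm/a
zinc: f(T) = +0.038·(T−10) [T≤10 °C] = -0.0646
  SO₂ term: 0.0129·15.7^0.44·exp(0.046·59-0.0646) = 0.6129
  Sd branch = 0.0175·Sd^0.57·e^(0.008·RH+0.085·T) = 0.8471 μm/a
  r_corr = 0.6129 + 0.8471 = 1.46 μm/a
Ordering by μm/a: zinc (1.46) > copper (0.748)

["zinc", "copper"]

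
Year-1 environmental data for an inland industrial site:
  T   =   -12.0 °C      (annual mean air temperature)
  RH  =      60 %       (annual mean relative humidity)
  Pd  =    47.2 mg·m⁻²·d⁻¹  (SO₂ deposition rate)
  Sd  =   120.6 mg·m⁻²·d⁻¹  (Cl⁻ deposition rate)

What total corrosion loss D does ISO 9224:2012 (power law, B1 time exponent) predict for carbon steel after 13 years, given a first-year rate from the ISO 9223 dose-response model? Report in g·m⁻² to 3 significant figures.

D(13) = 316 g·m⁻²

carbon steel: f(T) = +0.150·(T−10) [T≤10 °C] = -3.3000
  sulphur-dioxide contribution → 1.608 μm/a
  chloride contribution → 8.922 μm/a
  ⇒ r_corr(carbon steel) = 10.53 μm/a
Power-law: D(13) = r_corr · 13^0.523
  D(13) = 10.53 × 13^0.523 = 10.53 × 3.825 = 40.28 μm
  Mass loss = 40.28 μm × 7.85 g/cm³ = 316.2 g·m⁻²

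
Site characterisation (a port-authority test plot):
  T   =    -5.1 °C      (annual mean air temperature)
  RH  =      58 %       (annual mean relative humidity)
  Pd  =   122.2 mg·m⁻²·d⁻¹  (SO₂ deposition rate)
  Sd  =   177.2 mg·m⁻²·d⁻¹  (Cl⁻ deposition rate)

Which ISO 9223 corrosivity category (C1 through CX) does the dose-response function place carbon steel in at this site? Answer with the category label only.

C2

carbon steel: T≤10 °C ⇒ hinge +0.150·(-5.1−10) = -2.2650
  sulphur-dioxide contribution → 7.134 μm/a
  chloride contribution → 13.97 μm/a
  total first-year rate 21.11 μm/a
Category bounds: 1.3…25 μm/a bracket r_corr ⇒ C2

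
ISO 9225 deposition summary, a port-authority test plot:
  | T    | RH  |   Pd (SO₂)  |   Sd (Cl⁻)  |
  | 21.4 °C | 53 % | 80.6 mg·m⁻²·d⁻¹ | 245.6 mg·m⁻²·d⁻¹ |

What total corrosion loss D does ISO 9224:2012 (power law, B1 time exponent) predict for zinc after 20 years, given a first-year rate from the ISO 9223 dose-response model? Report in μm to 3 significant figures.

zinc: T>10 °C ⇒ hinge -0.071·(21.4−10) = -0.8094
  sulphur-dioxide contribution → 0.4536 μm/a
  chloride contribution → 3.798 μm/a
  ⇒ r_corr(zinc) = 4.252 μm/a
Long-term exponent b (ISO 9224 Table 2, B1) = 0.813
  D(20) = 4.252 × 20^0.813 = 4.252 × 11.42 = 48.56 μm

D(20) = 48.6 μm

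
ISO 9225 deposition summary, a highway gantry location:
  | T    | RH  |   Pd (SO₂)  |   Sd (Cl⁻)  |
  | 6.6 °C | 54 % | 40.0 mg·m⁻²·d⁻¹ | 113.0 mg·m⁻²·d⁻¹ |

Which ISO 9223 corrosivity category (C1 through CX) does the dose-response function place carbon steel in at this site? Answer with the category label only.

C3

carbon steel: temperature factor f = +0.150·(-3.4) = -0.5100
  SO₂ term: 1.77·40.0^0.52·exp(0.02·54-0.5100) = 21.31
  Cl⁻ term: 0.102·113.0^0.62·exp(0.033·54+0.04·6.6) = 14.79
  r_corr = 21.31 + 14.79 = 36.1 μm/a
Category bounds: 25…50 μm/a bracket r_corr ⇒ C3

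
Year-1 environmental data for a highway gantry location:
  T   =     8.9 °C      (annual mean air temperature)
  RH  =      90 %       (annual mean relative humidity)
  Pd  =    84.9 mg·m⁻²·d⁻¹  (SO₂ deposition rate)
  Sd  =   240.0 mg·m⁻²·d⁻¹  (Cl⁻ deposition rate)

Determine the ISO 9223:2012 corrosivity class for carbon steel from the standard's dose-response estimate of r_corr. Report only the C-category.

carbon steel: f(T) = +0.150·(T−10) [T≤10 °C] = -0.1650
  Pd branch = 1.77·Pd^0.52·e^(0.02·RH+f) = 91.43 μm/a
  Cl⁻ term: 0.102·240.0^0.62·exp(0.033·90+0.04·8.9) = 84.88
  sum: 91.43 + 84.88 → r_corr = 176.3 μm/a
Category bounds: 80…200 μm/a bracket r_corr ⇒ C5

C5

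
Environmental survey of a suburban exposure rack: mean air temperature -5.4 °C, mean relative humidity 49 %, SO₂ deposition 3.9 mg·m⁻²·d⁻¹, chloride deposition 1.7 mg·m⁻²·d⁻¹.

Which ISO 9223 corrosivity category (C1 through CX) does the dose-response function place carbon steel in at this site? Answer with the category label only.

C2

carbon steel: T≤10 °C ⇒ hinge +0.150·(-5.4−10) = -2.3100
  Pd branch = 1.77·Pd^0.52·e^(0.02·RH+f) = 0.95 μm/a
  Cl⁻ term: 0.102·1.7^0.62·exp(0.033·49+0.04·-5.4) = 0.5753
  r_corr = 0.95 + 0.5753 = 1.525 μm/a
ISO 9223 Table 2 (carbon steel): 1.3 < 1.53 ≤ 25 μm/a ⇒ C2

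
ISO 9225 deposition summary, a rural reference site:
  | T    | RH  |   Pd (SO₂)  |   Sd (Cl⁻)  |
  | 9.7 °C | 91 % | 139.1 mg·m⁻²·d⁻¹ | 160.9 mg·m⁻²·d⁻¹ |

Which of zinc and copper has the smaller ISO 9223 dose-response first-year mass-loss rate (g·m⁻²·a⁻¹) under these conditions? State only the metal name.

copper

zinc: f(T) = +0.038·(T−10) [T≤10 °C] = -0.0114
  SO₂ term: 0.0129·139.1^0.44·exp(0.046·91-0.0114) = 7.356
  Sd branch = 0.0175·Sd^0.57·e^(0.008·RH+0.085·T) = 1.496 μm/a
  r_corr = 7.356 + 1.496 = 8.853 μm/a
  mass loss = 8.853 μm/a × 7.14 g/cm³ = 63.21 g·m⁻²·a⁻¹
copper: temperature factor f = +0.126·(-0.3) = -0.0378
  Pd branch = 0.0053·Pd^0.26·e^(0.059·RH+f) = 3.952 μm/a
  Sd branch = 0.01025·Sd^0.27·e^(0.036·RH+0.049·T) = 1.721 μm/a
  r_corr = 3.952 + 1.721 = 5.673 μm/a
  mass loss = 5.673 μm/a × 8.96 g/cm³ = 50.83 g·m⁻²·a⁻¹
Ordering by g·m⁻²·a⁻¹: zinc (63.2) > copper (50.8)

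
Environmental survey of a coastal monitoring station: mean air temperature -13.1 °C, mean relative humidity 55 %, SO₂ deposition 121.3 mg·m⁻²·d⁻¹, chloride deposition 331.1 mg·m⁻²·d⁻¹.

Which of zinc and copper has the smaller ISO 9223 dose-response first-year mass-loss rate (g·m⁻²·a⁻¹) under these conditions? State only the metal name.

copper

zinc: temperature factor f = +0.038·(-23.1) = -0.8778
  SO₂ term: 0.0129·121.3^0.44·exp(0.046·55-0.8778) = 0.5559
  Cl⁻ term: 0.0175·331.1^0.57·exp(0.008·55+0.085·-13.1) = 0.2437
  sum: 0.5559 + 0.2437 → r_corr = 0.7997 μm/a
  mass loss = 0.7997 μm/a × 7.14 g/cm³ = 5.71 g·m⁻²·a⁻¹
copper: f(T) = +0.126·(T−10) [T≤10 °C] = -2.9106
  SO₂ term: 0.0053·121.3^0.26·exp(0.059·55-2.9106) = 0.02578
  Cl⁻ term: 0.01025·331.1^0.27·exp(0.036·55+0.049·-13.1) = 0.1872
  r_corr = 0.02578 + 0.1872 = 0.213 μm/a
  mass loss = 0.213 μm/a × 8.96 g/cm³ = 1.908 g·m⁻²·a⁻¹
Ordering by g·m⁻²·a⁻¹: zinc (5.71) > copper (1.91)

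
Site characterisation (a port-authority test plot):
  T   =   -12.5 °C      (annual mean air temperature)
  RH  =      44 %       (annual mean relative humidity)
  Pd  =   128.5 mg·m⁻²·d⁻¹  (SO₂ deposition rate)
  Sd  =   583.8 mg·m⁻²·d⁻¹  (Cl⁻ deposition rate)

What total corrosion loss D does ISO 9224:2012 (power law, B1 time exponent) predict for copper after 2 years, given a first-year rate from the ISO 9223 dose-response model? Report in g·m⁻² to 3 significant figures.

copper: f(T) = +0.126·(T−10) [T≤10 °C] = -2.8350
  SO₂ term: 0.0053·128.5^0.26·exp(0.059·44-2.8350) = 0.01475
  Cl⁻ term: 0.01025·583.8^0.27·exp(0.036·44+0.049·-12.5) = 0.1512
  r_corr = 0.01475 + 0.1512 = 0.1659 μm/a
Long-term exponent b (ISO 9224 Table 2, B1) = 0.667
  D(2) = 0.1659 × 2^0.667 = 0.1659 × 1.588 = 0.2635 μm
  Mass loss = 0.2635 μm × 8.96 g/cm³ = 2.361 g·m⁻²

D(2) = 2.36 g·m⁻²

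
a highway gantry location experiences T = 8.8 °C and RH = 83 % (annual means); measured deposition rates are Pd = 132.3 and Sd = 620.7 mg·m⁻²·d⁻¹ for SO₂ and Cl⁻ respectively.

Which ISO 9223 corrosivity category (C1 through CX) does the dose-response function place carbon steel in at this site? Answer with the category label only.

CX

carbon steel: T≤10 °C ⇒ hinge +0.150·(8.8−10) = -0.1800
  SO₂ term: 1.77·132.3^0.52·exp(0.02·83-0.1800) = 98.61
  Sd branch = 0.102·Sd^0.62·e^(0.033·RH+0.04·T) = 120.9 μm/a
  sum: 98.61 + 120.9 → r_corr = 219.6 μm/a
ISO 9223 Table 2 (carbon steel): 200 < 220 ≤ 700 μm/a ⇒ CX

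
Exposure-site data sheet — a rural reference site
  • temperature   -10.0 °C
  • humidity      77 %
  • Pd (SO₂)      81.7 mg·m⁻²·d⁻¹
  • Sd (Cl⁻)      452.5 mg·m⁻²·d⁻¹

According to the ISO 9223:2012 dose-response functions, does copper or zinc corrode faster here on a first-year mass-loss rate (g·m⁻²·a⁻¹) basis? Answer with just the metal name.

zinc

copper: f(T) = +0.126·(T−10) [T≤10 °C] = -2.5200
  SO₂ term: 0.0053·81.7^0.26·exp(0.059·77-2.5200) = 0.1259
  Sd branch = 0.01025·Sd^0.27·e^(0.036·RH+0.049·T) = 0.5234 μm/a
  sum: 0.1259 + 0.5234 → r_corr = 0.6493 μm/a
  mass loss = 0.6493 μm/a × 8.96 g/cm³ = 5.817 g·m⁻²·a⁻¹
zinc: temperature factor f = +0.038·(-20.0) = -0.7600
  SO₂ term: 0.0129·81.7^0.44·exp(0.046·77-0.7600) = 1.446
  Sd branch = 0.0175·Sd^0.57·e^(0.008·RH+0.085·T) = 0.452 μm/a
  r_corr = 1.446 + 0.452 = 1.898 μm/a
  mass loss = 1.898 μm/a × 7.14 g/cm³ = 13.55 g·m⁻²·a⁻¹
Ordering by g·m⁻²·a⁻¹: zinc (13.6) > copper (5.82)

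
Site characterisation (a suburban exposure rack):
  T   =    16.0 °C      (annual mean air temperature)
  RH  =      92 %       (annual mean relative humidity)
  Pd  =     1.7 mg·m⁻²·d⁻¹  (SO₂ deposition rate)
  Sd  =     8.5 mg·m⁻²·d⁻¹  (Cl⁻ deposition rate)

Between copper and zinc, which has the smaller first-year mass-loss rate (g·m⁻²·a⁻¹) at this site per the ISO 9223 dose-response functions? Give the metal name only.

copper: f(T) = -0.080·(T−10) [T>10 °C] = -0.4800
  SO₂ term: 0.0053·1.7^0.26·exp(0.059·92-0.4800) = 0.8572
  Cl⁻ term: 0.01025·8.5^0.27·exp(0.036·92+0.049·16.0) = 1.098
  r_corr = 0.8572 + 1.098 = 1.955 μm/a
  mass loss = 1.955 μm/a × 8.96 g/cm³ = 17.52 g·m⁻²·a⁻¹
zinc: f(T) = -0.071·(T−10) [T>10 °C] = -0.4260
  SO₂ term: 0.0129·1.7^0.44·exp(0.046·92-0.4260) = 0.7327
  Sd branch = 0.0175·Sd^0.57·e^(0.008·RH+0.085·T) = 0.482 μm/a
  r_corr = 0.7327 + 0.482 = 1.215 μm/a
  mass loss = 1.215 μm/a × 7.14 g/cm³ = 8.673 g·m⁻²·a⁻¹
Ordering by g·m⁻²·a⁻¹: copper (17.5) > zinc (8.67)

zinc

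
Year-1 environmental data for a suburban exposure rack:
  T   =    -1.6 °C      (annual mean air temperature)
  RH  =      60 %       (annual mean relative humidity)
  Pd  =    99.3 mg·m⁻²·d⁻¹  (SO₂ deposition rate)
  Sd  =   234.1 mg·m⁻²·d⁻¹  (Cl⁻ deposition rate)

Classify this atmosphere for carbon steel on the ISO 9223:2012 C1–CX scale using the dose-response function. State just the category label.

carbon steel: f(T) = +0.150·(T−10) [T≤10 °C] = -1.7400
  SO₂ term: 1.77·99.3^0.52·exp(0.02·60-1.7400) = 11.27
  Cl⁻ term: 0.102·234.1^0.62·exp(0.033·60+0.04·-1.6) = 20.41
  r_corr = 11.27 + 20.41 = 31.67 μm/a
Category bounds: 25…50 μm/a bracket r_corr ⇒ C3

C3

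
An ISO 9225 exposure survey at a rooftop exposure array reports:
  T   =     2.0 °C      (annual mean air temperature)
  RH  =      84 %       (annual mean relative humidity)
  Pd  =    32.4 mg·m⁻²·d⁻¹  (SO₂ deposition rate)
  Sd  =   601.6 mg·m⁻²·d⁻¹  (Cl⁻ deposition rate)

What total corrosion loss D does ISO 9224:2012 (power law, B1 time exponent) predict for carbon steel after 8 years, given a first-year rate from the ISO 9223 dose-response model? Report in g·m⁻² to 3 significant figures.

carbon steel: f(T) = +0.150·(T−10) [T≤10 °C] = -1.2000
  SO₂ term: 1.77·32.4^0.52·exp(0.02·84-1.2000) = 17.45
  Sd branch = 0.102·Sd^0.62·e^(0.033·RH+0.04·T) = 93.41 μm/a
  r_corr = 17.45 + 93.41 = 110.9 μm/a
ISO 9224: D(t) = r_corr · t^b with b = 0.523 (carbon steel, B1)
  D(8) = 110.9 × 8^0.523 = 110.9 × 2.967 = 328.9 μm
  Mass loss = 328.9 μm × 7.85 g/cm³ = 2582 g·m⁻²

D(8) = 2.58e+03 g·m⁻²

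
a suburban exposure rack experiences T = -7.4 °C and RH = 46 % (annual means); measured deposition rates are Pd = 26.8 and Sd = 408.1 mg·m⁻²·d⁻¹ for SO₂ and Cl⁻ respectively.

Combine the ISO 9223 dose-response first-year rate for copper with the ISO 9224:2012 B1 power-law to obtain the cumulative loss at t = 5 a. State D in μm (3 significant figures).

copper: temperature factor f = +0.126·(-17.4) = -2.1924
  SO₂ term: 0.0053·26.8^0.26·exp(0.059·46-2.1924) = 0.021
  Sd branch = 0.01025·Sd^0.27·e^(0.036·RH+0.049·T) = 0.1894 μm/a
  r_corr = 0.021 + 0.1894 = 0.2104 μm/a
ISO 9224: D(t) = r_corr · t^b with b = 0.667 (copper, B1)
  D(5) = 0.2104 × 5^0.667 = 0.2104 × 2.926 = 0.6155 μm

D(5) = 0.615 μm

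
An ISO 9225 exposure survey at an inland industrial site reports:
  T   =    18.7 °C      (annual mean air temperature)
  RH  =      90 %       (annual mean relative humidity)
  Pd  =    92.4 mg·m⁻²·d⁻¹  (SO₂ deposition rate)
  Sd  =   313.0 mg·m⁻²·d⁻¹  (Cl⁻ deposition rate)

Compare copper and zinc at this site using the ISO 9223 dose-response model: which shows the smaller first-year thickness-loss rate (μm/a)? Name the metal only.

copper

copper: temperature factor f = -0.080·(8.7) = -0.6960
  SO₂ term: 0.0053·92.4^0.26·exp(0.059·90-0.6960) = 1.735
  Cl⁻ term: 0.01025·313.0^0.27·exp(0.036·90+0.049·18.7) = 3.087
  r_corr = 1.735 + 3.087 = 4.822 μm/a
zinc: T>10 °C ⇒ hinge -0.071·(18.7−10) = -0.6177
  SO₂ term: 0.0129·92.4^0.44·exp(0.046·90-0.6177) = 3.2
  Cl⁻ term: 0.0175·313.0^0.57·exp(0.008·90+0.085·18.7) = 4.661
  r_corr = 3.2 + 4.661 = 7.862 μm/a
Ordering by μm/a: zinc (7.86) > copper (4.82)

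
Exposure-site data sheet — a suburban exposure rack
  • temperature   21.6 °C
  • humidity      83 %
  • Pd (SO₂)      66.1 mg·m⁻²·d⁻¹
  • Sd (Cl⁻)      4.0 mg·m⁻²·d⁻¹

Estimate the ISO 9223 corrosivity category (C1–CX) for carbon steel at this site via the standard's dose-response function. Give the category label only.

carbon steel: temperature factor f = -0.054·(11.6) = -0.6264
  sulphur-dioxide contribution → 43.99 μm/a
  chloride contribution → 8.844 μm/a
  ⇒ r_corr(carbon steel) = 52.83 μm/a
ISO 9223 Table 2 (carbon steel): 50 < 52.8 ≤ 80 μm/a ⇒ C4

C4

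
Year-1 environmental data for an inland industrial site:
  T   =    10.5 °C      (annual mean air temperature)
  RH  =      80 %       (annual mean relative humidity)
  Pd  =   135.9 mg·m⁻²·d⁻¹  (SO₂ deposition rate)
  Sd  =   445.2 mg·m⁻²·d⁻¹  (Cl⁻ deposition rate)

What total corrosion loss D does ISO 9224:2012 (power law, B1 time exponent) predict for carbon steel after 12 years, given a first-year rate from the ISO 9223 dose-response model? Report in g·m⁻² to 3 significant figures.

D(12) = 5.91e+03 g·m⁻²

carbon steel: f(T) = -0.054·(T−10) [T>10 °C] = -0.0270
  SO₂ term: 1.77·135.9^0.52·exp(0.02·80-0.0270) = 109.7
  Sd branch = 0.102·Sd^0.62·e^(0.033·RH+0.04·T) = 95.42 μm/a
  r_corr = 109.7 + 95.42 = 205.2 μm/a
Power-law: D(12) = r_corr · 12^0.523
  D(12) = 205.2 × 12^0.523 = 205.2 × 3.668 = 752.5 μm
  Mass loss = 752.5 μm × 7.85 g/cm³ = 5907 g·m⁻²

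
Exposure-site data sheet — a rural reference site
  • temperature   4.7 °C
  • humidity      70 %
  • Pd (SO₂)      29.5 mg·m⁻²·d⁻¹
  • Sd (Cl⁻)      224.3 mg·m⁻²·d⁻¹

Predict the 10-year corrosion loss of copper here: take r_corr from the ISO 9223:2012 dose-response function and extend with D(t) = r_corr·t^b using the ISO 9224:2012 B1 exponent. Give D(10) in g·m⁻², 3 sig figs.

D(10) = 45.7 g·m⁻²

copper: T≤10 °C ⇒ hinge +0.126·(4.7−10) = -0.6678
  SO₂ term: 0.0053·29.5^0.26·exp(0.059·70-0.6678) = 0.4074
  Sd branch = 0.01025·Sd^0.27·e^(0.036·RH+0.049·T) = 0.6917 μm/a
  sum: 0.4074 + 0.6917 → r_corr = 1.099 μm/a
Power-law: D(10) = r_corr · 10^0.667
  D(10) = 1.099 × 10^0.667 = 1.099 × 4.645 = 5.105 μm
  Mass loss = 5.105 μm × 8.96 g/cm³ = 45.74 g·m⁻²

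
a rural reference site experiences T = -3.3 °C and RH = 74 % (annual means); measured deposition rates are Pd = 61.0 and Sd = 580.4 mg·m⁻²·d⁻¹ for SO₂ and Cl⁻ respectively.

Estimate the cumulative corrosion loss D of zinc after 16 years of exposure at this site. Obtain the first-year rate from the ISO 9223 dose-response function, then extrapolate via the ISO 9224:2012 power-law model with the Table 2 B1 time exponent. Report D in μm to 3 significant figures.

zinc: f(T) = +0.038·(T−10) [T≤10 °C] = -0.5054
  sulphur-dioxide contribution → 1.429 μm/a
  chloride contribution → 0.8988 μm/a
  total first-year rate 2.328 μm/a
Power-law: D(16) = r_corr · 16^0.813
  D(16) = 2.328 × 16^0.813 = 2.328 × 9.527 = 22.17 μm

D(16) = 22.2 μm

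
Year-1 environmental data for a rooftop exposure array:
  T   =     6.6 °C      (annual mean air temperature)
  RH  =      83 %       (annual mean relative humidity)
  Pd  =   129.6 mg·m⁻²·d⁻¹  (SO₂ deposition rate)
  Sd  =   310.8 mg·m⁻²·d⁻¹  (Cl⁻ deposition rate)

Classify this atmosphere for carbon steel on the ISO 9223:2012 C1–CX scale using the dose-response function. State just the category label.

C5

carbon steel: f(T) = +0.150·(T−10) [T≤10 °C] = -0.5100
  sulphur-dioxide contribution → 70.14 μm/a
  chloride contribution → 72.13 μm/a
  total first-year rate 142.3 μm/a
ISO 9223 Table 2 (carbon steel): 80 < 142 ≤ 200 μm/a ⇒ C5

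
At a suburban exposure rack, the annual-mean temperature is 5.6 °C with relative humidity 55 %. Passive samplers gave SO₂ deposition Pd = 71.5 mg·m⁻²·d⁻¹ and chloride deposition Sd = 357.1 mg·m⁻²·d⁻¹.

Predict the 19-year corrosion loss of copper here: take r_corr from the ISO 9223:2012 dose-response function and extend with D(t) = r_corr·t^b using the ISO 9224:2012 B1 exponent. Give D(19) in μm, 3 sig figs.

D(19) = 5.09 μm

copper: T≤10 °C ⇒ hinge +0.126·(5.6−10) = -0.5544
  sulphur-dioxide contribution → 0.2371 μm/a
  chloride contribution → 0.4776 μm/a
  total first-year rate 0.7147 μm/a
Long-term exponent b (ISO 9224 Table 2, B1) = 0.667
  D(19) = 0.7147 × 19^0.667 = 0.7147 × 7.127 = 5.094 μm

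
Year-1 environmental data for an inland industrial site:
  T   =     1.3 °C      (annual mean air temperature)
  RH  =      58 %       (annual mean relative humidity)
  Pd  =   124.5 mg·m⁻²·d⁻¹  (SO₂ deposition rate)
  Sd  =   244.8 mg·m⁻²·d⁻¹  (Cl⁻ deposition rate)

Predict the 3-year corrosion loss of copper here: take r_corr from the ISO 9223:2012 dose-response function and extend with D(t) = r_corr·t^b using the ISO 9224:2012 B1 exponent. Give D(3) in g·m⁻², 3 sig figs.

copper: f(T) = +0.126·(T−10) [T≤10 °C] = -1.0962
  sulphur-dioxide contribution → 0.1902 μm/a
  chloride contribution → 0.3892 μm/a
  total first-year rate 0.5794 μm/a
Long-term exponent b (ISO 9224 Table 2, B1) = 0.667
  D(3) = 0.5794 × 3^0.667 = 0.5794 × 2.081 = 1.206 μm
  Mass loss = 1.206 μm × 8.96 g/cm³ = 10.8 g·m⁻²

D(3) = 10.8 g·m⁻²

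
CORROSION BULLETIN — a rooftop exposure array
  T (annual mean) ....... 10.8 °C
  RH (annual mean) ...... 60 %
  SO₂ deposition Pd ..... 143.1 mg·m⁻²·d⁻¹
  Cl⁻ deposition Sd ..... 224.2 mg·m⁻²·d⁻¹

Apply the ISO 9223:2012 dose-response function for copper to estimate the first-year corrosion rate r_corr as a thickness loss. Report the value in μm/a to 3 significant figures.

copper: f(T) = -0.080·(T−10) [T>10 °C] = -0.0640
  SO₂ term: 0.0053·143.1^0.26·exp(0.059·60-0.0640) = 0.6228
  Sd branch = 0.01025·Sd^0.27·e^(0.036·RH+0.049·T) = 0.6506 μm/a
  r_corr = 0.6228 + 0.6506 = 1.273 μm/a

r_corr = 1.27 μm/a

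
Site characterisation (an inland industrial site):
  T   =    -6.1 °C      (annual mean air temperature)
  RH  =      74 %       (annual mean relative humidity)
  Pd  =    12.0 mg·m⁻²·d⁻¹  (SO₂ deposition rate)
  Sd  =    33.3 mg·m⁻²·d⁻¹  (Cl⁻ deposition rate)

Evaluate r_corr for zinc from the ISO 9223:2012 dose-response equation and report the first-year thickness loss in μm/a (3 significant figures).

zinc: f(T) = +0.038·(T−10) [T≤10 °C] = -0.6118
  sulphur-dioxide contribution → 0.6282 μm/a
  chloride contribution → 0.1389 μm/a
  ⇒ r_corr(zinc) = 0.7671 μm/a

r_corr = 0.767 μm/a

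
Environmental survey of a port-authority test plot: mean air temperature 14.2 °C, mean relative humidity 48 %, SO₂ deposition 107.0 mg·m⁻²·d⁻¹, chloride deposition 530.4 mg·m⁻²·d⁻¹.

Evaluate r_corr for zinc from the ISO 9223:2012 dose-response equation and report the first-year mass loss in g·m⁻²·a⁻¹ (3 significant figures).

zinc: f(T) = -0.071·(T−10) [T>10 °C] = -0.2982
  Pd branch = 0.0129·Pd^0.44·e^(0.046·RH+f) = 0.6807 μm/a
  Sd branch = 0.0175·Sd^0.57·e^(0.008·RH+0.085·T) = 3.069 μm/a
  r_corr = 0.6807 + 3.069 = 3.75 μm/a
Convert to mass loss: 3.75 μm/a × 7.14 g/cm³ = 26.77 g·m⁻²·a⁻¹

r_corr = 26.8 g·m⁻²·a⁻¹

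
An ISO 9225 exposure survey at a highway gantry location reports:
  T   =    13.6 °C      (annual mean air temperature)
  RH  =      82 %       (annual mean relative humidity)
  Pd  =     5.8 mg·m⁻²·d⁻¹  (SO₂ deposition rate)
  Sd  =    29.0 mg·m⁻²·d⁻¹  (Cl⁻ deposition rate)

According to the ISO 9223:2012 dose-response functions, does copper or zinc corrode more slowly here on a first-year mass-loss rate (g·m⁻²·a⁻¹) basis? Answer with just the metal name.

zinc

copper: T>10 °C ⇒ hinge -0.080·(13.6−10) = -0.2880
  sulphur-dioxide contribution → 0.7921 μm/a
  chloride contribution → 0.9485 μm/a
  ⇒ r_corr(copper) = 1.741 μm/a
  mass loss = 1.741 μm/a × 8.96 g/cm³ = 15.6 g·m⁻²·a⁻¹
zinc: temperature factor f = -0.071·(3.6) = -0.2556
  sulphur-dioxide contribution → 0.9411 μm/a
  chloride contribution → 0.7304 μm/a
  total first-year rate 1.672 μm/a
  mass loss = 1.672 μm/a × 7.14 g/cm³ = 11.93 g·m⁻²·a⁻¹
Ordering by g·m⁻²·a⁻¹: copper (15.6) > zinc (11.9)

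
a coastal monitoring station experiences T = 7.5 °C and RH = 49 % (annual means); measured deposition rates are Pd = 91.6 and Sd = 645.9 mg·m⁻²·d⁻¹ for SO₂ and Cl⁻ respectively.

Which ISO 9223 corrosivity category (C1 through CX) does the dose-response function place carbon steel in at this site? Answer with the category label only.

carbon steel: f(T) = +0.150·(T−10) [T≤10 °C] = -0.3750
  sulphur-dioxide contribution → 33.96 μm/a
  chloride contribution → 38.32 μm/a
  ⇒ r_corr(carbon steel) = 72.28 μm/a
72.3 μm/a falls in (50, 80] for carbon steel → category C4

C4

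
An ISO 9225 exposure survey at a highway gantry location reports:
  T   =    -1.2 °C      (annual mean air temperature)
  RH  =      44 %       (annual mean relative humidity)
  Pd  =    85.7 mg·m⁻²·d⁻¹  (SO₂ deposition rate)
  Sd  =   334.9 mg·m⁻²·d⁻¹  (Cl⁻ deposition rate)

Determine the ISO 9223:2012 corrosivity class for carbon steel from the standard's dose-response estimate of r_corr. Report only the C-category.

carbon steel: T≤10 °C ⇒ hinge +0.150·(-1.2−10) = -1.6800
  sulphur-dioxide contribution → 8.048 μm/a
  chloride contribution → 15.27 μm/a
  total first-year rate 23.32 μm/a
23.3 μm/a falls in (1.3, 25] for carbon steel → category C2

C2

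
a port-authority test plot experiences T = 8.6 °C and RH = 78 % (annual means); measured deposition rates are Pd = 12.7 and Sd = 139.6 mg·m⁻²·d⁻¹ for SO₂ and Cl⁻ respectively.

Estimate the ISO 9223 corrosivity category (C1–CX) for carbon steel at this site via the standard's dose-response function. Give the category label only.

C4

carbon steel: f(T) = +0.150·(T−10) [T≤10 °C] = -0.2100
  SO₂ term: 1.77·12.7^0.52·exp(0.02·78-0.2100) = 25.6
  Cl⁻ term: 0.102·139.6^0.62·exp(0.033·78+0.04·8.6) = 40.34
  r_corr = 25.6 + 40.34 = 65.94 μm/a
ISO 9223 Table 2 (carbon steel): 50 < 65.9 ≤ 80 μm/a ⇒ C4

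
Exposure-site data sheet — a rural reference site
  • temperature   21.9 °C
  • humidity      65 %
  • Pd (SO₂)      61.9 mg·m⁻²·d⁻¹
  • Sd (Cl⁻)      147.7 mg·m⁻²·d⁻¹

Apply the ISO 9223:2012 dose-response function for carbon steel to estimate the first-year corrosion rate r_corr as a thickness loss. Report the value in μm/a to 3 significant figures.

carbon steel: f(T) = -0.054·(T−10) [T>10 °C] = -0.6426
  SO₂ term: 1.77·61.9^0.52·exp(0.02·65-0.6426) = 29.18
  Cl⁻ term: 0.102·147.7^0.62·exp(0.033·65+0.04·21.9) = 46.3
  sum: 29.18 + 46.3 → r_corr = 75.49 μm/a

r_corr = 75.5 μm/a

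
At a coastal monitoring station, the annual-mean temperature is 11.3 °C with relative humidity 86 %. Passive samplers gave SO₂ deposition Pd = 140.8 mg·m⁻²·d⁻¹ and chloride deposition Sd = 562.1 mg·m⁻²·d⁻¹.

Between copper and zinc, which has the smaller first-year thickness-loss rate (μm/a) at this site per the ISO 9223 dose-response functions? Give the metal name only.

copper: f(T) = -0.080·(T−10) [T>10 °C] = -0.1040
  Pd branch = 0.0053·Pd^0.26·e^(0.059·RH+f) = 2.763 μm/a
  Cl⁻ term: 0.01025·562.1^0.27·exp(0.036·86+0.049·11.3) = 2.179
  r_corr = 2.763 + 2.179 = 4.942 μm/a
zinc: f(T) = -0.071·(T−10) [T>10 °C] = -0.0923
  SO₂ term: 0.0129·140.8^0.44·exp(0.046·86-0.0923) = 5.419
  Cl⁻ term: 0.0175·562.1^0.57·exp(0.008·86+0.085·11.3) = 3.36
  r_corr = 5.419 + 3.36 = 8.78 μm/a
Ordering by μm/a: zinc (8.78) > copper (4.94)

copper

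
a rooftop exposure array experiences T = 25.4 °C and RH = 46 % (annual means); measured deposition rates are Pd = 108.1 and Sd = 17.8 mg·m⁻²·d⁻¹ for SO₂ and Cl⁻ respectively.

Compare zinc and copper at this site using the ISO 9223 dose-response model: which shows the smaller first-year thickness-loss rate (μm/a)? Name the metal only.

zinc: f(T) = -0.071·(T−10) [T>10 °C] = -1.0934
  Pd branch = 0.0129·Pd^0.44·e^(0.046·RH+f) = 0.2816 μm/a
  Sd branch = 0.0175·Sd^0.57·e^(0.008·RH+0.085·T) = 1.13 μm/a
  r_corr = 0.2816 + 1.13 = 1.412 μm/a
copper: temperature factor f = -0.080·(15.4) = -1.2320
  SO₂ term: 0.0053·108.1^0.26·exp(0.059·46-1.2320) = 0.07883
  Cl⁻ term: 0.01025·17.8^0.27·exp(0.036·46+0.049·25.4) = 0.4056
  r_corr = 0.07883 + 0.4056 = 0.4844 μm/a
Ordering by μm/a: zinc (1.41) > copper (0.484)

copper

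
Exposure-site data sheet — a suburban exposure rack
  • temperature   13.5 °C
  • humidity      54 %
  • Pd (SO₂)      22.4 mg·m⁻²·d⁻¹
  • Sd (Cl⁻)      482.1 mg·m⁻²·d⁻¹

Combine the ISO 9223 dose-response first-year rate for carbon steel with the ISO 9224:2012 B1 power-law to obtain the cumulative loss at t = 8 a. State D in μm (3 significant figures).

carbon steel: temperature factor f = -0.054·(3.5) = -0.1890
  Pd branch = 1.77·Pd^0.52·e^(0.02·RH+f) = 21.73 μm/a
  Sd branch = 0.102·Sd^0.62·e^(0.033·RH+0.04·T) = 47.93 μm/a
  sum: 21.73 + 47.93 → r_corr = 69.66 μm/a
Power-law: D(8) = r_corr · 8^0.523
  D(8) = 69.66 × 8^0.523 = 69.66 × 2.967 = 206.7 μm

D(8) = 207 μm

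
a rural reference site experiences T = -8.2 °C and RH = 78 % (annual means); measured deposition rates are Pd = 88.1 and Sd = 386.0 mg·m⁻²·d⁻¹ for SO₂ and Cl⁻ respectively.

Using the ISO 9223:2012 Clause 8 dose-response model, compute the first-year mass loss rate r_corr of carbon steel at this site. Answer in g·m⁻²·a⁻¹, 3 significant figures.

r_corr = 348 g·m⁻²·a⁻¹

carbon steel: f(T) = +0.150·(T−10) [T≤10 °C] = -2.7300
  Pd branch = 1.77·Pd^0.52·e^(0.02·RH+f) = 5.639 μm/a
  Cl⁻ term: 0.102·386.0^0.62·exp(0.033·78+0.04·-8.2) = 38.7
  sum: 5.639 + 38.7 → r_corr = 44.34 μm/a
Convert to mass loss: 44.34 μm/a × 7.85 g/cm³ = 348.1 g·m⁻²·a⁻¹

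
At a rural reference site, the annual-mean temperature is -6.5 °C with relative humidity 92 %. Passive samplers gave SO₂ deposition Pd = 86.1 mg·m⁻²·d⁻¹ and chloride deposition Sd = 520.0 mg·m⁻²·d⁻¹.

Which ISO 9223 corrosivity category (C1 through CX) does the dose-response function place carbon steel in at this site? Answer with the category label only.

carbon steel: temperature factor f = +0.150·(-16.5) = -2.4750
  Pd branch = 1.77·Pd^0.52·e^(0.02·RH+f) = 9.515 μm/a
  Cl⁻ term: 0.102·520.0^0.62·exp(0.033·92+0.04·-6.5) = 79.09
  r_corr = 9.515 + 79.09 = 88.61 μm/a
ISO 9223 Table 2 (carbon steel): 80 < 88.6 ≤ 200 μm/a ⇒ C5

C5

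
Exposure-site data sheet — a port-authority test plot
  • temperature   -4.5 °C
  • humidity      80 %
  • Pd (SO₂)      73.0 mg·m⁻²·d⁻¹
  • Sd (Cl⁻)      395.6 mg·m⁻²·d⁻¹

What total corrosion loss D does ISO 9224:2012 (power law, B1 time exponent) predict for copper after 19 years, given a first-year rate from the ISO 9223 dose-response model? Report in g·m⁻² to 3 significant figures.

D(19) = 65.7 g·m⁻²

copper: f(T) = +0.126·(T−10) [T≤10 °C] = -1.8270
  Pd branch = 0.0053·Pd^0.26·e^(0.059·RH+f) = 0.2918 μm/a
  Sd branch = 0.01025·Sd^0.27·e^(0.036·RH+0.049·T) = 0.7362 μm/a
  r_corr = 0.2918 + 0.7362 = 1.028 μm/a
Long-term exponent b (ISO 9224 Table 2, B1) = 0.667
  D(19) = 1.028 × 19^0.667 = 1.028 × 7.127 = 7.327 μm
  Mass loss = 7.327 μm × 8.96 g/cm³ = 65.65 g·m⁻²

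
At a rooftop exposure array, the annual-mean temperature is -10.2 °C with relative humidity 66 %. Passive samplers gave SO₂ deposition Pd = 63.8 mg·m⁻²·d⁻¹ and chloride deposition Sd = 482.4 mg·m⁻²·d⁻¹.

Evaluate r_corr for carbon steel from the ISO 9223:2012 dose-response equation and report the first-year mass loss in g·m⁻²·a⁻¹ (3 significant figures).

r_corr = 239 g·m⁻²·a⁻¹

carbon steel: f(T) = +0.150·(T−10) [T≤10 °C] = -3.0300
  Pd branch = 1.77·Pd^0.52·e^(0.02·RH+f) = 2.779 μm/a
  Cl⁻ term: 0.102·482.4^0.62·exp(0.033·66+0.04·-10.2) = 27.61
  sum: 2.779 + 27.61 → r_corr = 30.39 μm/a
Convert to mass loss: 30.39 μm/a × 7.85 g/cm³ = 238.5 g·m⁻²·a⁻¹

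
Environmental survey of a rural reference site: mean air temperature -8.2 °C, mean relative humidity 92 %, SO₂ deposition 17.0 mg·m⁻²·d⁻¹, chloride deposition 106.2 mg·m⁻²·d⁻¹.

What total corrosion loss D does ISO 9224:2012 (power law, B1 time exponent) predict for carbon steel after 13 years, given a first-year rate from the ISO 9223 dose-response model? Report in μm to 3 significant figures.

carbon steel: T≤10 °C ⇒ hinge +0.150·(-8.2−10) = -2.7300
  sulphur-dioxide contribution → 3.172 μm/a
  chloride contribution → 27.6 μm/a
  ⇒ r_corr(carbon steel) = 30.77 μm/a
Power-law: D(13) = r_corr · 13^0.523
  D(13) = 30.77 × 13^0.523 = 30.77 × 3.825 = 117.7 μm

D(13) = 118 μm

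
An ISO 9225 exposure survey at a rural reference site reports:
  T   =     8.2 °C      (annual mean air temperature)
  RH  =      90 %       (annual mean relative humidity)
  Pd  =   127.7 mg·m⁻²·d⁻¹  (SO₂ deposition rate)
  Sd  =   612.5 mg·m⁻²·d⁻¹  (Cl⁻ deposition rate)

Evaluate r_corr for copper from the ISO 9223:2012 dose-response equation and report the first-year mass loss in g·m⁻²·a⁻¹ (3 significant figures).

r_corr = 46.8 g·m⁻²·a⁻¹

copper: f(T) = +0.126·(T−10) [T≤10 °C] = -0.2268
  SO₂ term: 0.0053·127.7^0.26·exp(0.059·90-0.2268) = 3.016
  Sd branch = 0.01025·Sd^0.27·e^(0.036·RH+0.049·T) = 2.212 μm/a
  sum: 3.016 + 2.212 → r_corr = 5.229 μm/a
Convert to mass loss: 5.229 μm/a × 8.96 g/cm³ = 46.85 g·m⁻²·a⁻¹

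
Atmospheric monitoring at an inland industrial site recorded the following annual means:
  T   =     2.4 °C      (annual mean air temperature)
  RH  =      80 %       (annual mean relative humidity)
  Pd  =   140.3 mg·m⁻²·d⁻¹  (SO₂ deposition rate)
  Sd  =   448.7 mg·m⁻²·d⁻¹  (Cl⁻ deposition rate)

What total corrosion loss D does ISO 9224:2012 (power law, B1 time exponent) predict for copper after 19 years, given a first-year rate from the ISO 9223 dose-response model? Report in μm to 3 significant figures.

copper: f(T) = +0.126·(T−10) [T≤10 °C] = -0.9576
  Pd branch = 0.0053·Pd^0.26·e^(0.059·RH+f) = 0.8251 μm/a
  Cl⁻ term: 0.01025·448.7^0.27·exp(0.036·80+0.049·2.4) = 1.068
  r_corr = 0.8251 + 1.068 = 1.893 μm/a
ISO 9224: D(t) = r_corr · t^b with b = 0.667 (copper, B1)
  D(19) = 1.893 × 19^0.667 = 1.893 × 7.127 = 13.49 μm

D(19) = 13.5 μm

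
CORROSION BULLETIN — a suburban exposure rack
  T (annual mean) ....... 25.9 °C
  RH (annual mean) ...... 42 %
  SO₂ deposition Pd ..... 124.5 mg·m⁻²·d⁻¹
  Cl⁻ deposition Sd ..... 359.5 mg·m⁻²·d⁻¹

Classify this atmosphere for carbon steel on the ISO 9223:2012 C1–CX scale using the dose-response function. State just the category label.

C4

carbon steel: f(T) = -0.054·(T−10) [T>10 °C] = -0.8586
  sulphur-dioxide contribution → 21.35 μm/a
  chloride contribution → 44.16 μm/a
  ⇒ r_corr(carbon steel) = 65.51 μm/a
65.5 μm/a falls in (50, 80] for carbon steel → category C4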